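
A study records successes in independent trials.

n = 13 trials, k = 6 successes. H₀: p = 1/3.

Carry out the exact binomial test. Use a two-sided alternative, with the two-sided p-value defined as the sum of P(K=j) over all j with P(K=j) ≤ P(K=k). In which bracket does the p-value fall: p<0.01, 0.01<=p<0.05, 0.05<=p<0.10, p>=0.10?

Exact binomial: n=13, k=6, p₀=1/3=0.3333
P(X=j) = C(n,j)·p₀^j·(1−p₀)^(n−j); p = Σ P(X=j) over j with P(X=j) ≤ P(X=6)
p-value (two-sided) = 0.38004
→ bracket: p>=0.10

p-value bracket: p>=0.10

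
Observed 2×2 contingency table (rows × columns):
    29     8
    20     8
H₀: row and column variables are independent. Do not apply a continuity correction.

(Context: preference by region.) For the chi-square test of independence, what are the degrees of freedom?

df = (r−1)(c−1) = (2−1)·(2−1) = 1

degrees of freedom = 1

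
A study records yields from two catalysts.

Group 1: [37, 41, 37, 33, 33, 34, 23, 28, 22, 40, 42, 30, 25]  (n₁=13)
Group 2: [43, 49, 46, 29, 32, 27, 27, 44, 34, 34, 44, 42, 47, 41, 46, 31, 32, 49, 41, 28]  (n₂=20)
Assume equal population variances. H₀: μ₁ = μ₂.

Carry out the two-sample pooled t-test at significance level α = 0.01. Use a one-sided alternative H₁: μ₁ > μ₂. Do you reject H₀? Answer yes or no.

x̄₁=32.692, s₁=6.738, n₁=13
x̄₂=38.300, s₂=7.801, n₂=20
s_p² = [12·6.738² + 19·7.801²]/31 = 54.8700
SE = √(s_p²·(1/13+1/20)) = 2.6390
t = (32.692−38.300)/2.6390 = -2.1249
df = 31
p-value (one-sided, H₁ greater) = 0.97917
At α=0.01: p ≥ α → fail to reject H₀

reject H₀: no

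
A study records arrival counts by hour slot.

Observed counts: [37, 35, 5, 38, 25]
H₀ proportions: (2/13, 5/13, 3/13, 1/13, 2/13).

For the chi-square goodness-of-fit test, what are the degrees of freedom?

degrees of freedom = 4

df = k − 1 = 5 − 1 = 4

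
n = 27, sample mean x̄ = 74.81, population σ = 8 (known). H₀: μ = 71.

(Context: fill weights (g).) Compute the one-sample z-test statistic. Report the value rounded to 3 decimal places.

SE = σ/√n = 8/√27 = 1.5396
z = (x̄−μ₀)/SE = (74.81−71)/1.5396 = 2.4747

test statistic = 2.475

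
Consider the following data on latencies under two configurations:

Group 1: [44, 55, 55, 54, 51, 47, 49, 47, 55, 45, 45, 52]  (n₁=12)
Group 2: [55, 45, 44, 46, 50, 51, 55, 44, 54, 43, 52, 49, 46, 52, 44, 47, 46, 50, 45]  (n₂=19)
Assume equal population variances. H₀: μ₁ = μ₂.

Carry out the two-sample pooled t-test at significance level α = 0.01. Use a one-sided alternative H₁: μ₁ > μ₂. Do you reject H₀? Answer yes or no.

x̄₁=49.917, s₁=4.274, n₁=12
x̄₂=48.316, s₂=3.987, n₂=19
s_p² = [11·4.274² + 18·3.987²]/29 = 16.7939
SE = √(s_p²·(1/12+1/19)) = 1.5111
t = (49.917−48.316)/1.5111 = 1.0594
df = 29
p-value (one-sided, H₁ greater) = 0.14908
At α=0.01: p ≥ α → fail to reject H₀

reject H₀: no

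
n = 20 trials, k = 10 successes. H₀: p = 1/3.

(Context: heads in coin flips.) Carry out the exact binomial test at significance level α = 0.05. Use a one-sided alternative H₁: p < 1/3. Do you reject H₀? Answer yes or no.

Exact binomial: n=20, k=10, p₀=1/3=0.3333
P(X≤10) from Σ C(n,i)·p₀^i·(1−p₀)^(n−i)
p-value (one-sided, H₁ less) = 0.96236
At α=0.05: p ≥ α → fail to reject H₀

reject H₀: no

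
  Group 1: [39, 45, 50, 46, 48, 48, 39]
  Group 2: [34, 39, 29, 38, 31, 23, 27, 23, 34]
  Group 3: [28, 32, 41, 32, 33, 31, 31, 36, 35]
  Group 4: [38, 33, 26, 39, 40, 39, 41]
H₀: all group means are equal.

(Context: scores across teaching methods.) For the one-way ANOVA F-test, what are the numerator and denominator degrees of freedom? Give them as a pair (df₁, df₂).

k = 4 groups, N = 32 total
df = (k−1, N−k) = (4−1, 32−4) = (3, 28)

degrees of freedom = [3, 28]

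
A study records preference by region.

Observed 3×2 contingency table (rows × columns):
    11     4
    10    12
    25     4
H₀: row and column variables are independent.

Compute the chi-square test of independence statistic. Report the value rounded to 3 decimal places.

test statistic = 9.958

Row totals [15, 22, 29], col totals [46, 20], n=66
χ² = (11−10.45)²/10.45 + (4−4.55)²/4.55 + (10−15.33)²/15.33 + (12−6.67)²/6.67 + (25−20.21)²/20.21 + (4−8.79)²/8.79 = 9.9584
df = 2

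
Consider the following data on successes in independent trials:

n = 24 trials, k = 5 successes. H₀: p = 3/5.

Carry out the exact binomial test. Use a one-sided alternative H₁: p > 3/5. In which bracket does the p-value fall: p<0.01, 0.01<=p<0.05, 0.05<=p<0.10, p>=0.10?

Exact binomial: n=24, k=5, p₀=3/5=0.6000
P(X≥5) from Σ C(n,i)·p₀^i·(1−p₀)^(n−i)
p-value (one-sided, H₁ greater) = 0.99998
→ bracket: p>=0.10

p-value bracket: p>=0.10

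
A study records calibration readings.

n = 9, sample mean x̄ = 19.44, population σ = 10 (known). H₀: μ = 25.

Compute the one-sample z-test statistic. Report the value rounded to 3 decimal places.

test statistic = -1.668

SE = σ/√n = 10/√9 = 3.3333
z = (x̄−μ₀)/SE = (19.44−25)/3.3333 = -1.6680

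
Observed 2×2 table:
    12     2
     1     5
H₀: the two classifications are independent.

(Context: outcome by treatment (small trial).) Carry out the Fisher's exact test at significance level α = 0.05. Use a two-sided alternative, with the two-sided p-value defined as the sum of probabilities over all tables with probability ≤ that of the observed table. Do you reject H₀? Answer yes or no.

reject H₀: yes

Margins: r₁=14, r₂=6, c₁=13, c₂=7, n=20
p_obs = C(14,12)·C(6,1)/C(20,13); sum pmf over tables with pmf ≤ p_obs
p-value (two-sided) = 0.00722
At α=0.05: p < α → reject H₀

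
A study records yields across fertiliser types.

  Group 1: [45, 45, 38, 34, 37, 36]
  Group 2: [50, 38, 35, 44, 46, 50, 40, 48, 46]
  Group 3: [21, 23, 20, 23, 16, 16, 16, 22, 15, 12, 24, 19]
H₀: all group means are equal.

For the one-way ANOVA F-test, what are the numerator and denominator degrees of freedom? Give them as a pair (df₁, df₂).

degrees of freedom = [2, 24]

k = 3 groups, N = 27 total
df = (k−1, N−k) = (3−1, 27−3) = (2, 24)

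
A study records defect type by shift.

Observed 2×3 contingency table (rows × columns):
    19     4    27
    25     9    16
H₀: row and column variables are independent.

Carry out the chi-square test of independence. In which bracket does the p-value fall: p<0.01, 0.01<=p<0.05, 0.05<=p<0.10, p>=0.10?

Row totals [50, 50], col totals [44, 13, 43], n=100
χ² = (19−22.00)²/22.00 + (4−6.50)²/6.50 + (27−21.50)²/21.50 + (25−22.00)²/22.00 + (9−6.50)²/6.50 + (16−21.50)²/21.50 = 5.5552
df = 2
p-value (upper-tail) = 0.06219
→ bracket: 0.05<=p<0.10

p-value bracket: 0.05<=p<0.10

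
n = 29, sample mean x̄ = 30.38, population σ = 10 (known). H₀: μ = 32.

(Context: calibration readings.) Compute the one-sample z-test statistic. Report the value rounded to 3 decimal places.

SE = σ/√n = 10/√29 = 1.8570
z = (x̄−μ₀)/SE = (30.38−32)/1.8570 = -0.8724

test statistic = -0.872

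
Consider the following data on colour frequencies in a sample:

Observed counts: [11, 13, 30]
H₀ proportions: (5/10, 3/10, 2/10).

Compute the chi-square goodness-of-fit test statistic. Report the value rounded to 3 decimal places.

n = 54; E_i = n·p_i = [27.00, 16.20, 10.80]
χ² = (11−27.00)²/27.00 + (13−16.20)²/16.20 + (30−10.80)²/10.80 = 44.2469
df = 2

test statistic = 44.247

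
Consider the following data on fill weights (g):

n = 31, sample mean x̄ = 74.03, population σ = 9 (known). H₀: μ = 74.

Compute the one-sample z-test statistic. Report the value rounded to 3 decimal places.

test statistic = 0.019

SE = σ/√n = 9/√31 = 1.6164
z = (x̄−μ₀)/SE = (74.03−74)/1.6164 = 0.0186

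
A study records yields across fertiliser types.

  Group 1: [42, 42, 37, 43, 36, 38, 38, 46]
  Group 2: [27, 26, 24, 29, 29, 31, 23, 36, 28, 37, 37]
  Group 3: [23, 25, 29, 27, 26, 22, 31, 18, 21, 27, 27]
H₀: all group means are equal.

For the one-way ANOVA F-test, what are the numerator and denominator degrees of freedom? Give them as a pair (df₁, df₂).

degrees of freedom = [2, 27]

k = 3 groups, N = 30 total
df = (k−1, N−k) = (3−1, 30−3) = (2, 27)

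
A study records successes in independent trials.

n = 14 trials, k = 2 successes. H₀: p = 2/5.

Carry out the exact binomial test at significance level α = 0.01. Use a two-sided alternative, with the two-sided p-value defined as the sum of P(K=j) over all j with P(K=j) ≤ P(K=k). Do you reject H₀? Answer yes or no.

Exact binomial: n=14, k=2, p₀=2/5=0.4000
P(X=j) = C(n,j)·p₀^j·(1−p₀)^(n−j); p = Σ P(X=j) over j with P(X=j) ≤ P(X=2)
p-value (two-sided) = 0.05730
At α=0.01: p ≥ α → fail to reject H₀

reject H₀: no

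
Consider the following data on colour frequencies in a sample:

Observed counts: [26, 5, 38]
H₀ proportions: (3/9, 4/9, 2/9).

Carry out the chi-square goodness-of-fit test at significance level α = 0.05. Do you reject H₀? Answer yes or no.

n = 69; E_i = n·p_i = [23.00, 30.67, 15.33]
χ² = (26−23.00)²/23.00 + (5−30.67)²/30.67 + (38−15.33)²/15.33 = 55.3804
df = 2
p-value (upper-tail) = 0.00000
At α=0.05: p < α → reject H₀

reject H₀: yes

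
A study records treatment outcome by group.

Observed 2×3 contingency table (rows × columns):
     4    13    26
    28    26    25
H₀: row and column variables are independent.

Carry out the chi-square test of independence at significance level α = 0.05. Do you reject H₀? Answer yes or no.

Row totals [43, 79], col totals [32, 39, 51], n=122
χ² = (4−11.28)²/11.28 + (13−13.75)²/13.75 + (26−17.98)²/17.98 + (28−20.72)²/20.72 + (26−25.25)²/25.25 + (25−33.02)²/33.02 = 12.8488
df = 2
p-value (upper-tail) = 0.00162
At α=0.05: p < α → reject H₀

reject H₀: yes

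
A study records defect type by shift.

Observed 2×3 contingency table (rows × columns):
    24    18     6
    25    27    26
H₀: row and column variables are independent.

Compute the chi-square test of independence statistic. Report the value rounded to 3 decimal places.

test statistic = 7.609

Row totals [48, 78], col totals [49, 45, 32], n=126
χ² = (24−18.67)²/18.67 + (18−17.14)²/17.14 + (6−12.19)²/12.19 + (25−30.33)²/30.33 + (27−27.86)²/27.86 + (26−19.81)²/19.81 = 7.6089
df = 2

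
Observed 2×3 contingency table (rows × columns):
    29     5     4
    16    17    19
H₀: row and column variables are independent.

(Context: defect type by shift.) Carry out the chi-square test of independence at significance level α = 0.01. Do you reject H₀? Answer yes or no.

Row totals [38, 52], col totals [45, 22, 23], n=90
χ² = (29−19.00)²/19.00 + (5−9.29)²/9.29 + (4−9.71)²/9.71 + (16−26.00)²/26.00 + (17−12.71)²/12.71 + (19−13.29)²/13.29 = 18.3499
df = 2
p-value (upper-tail) = 0.00010
At α=0.01: p < α → reject H₀

reject H₀: yes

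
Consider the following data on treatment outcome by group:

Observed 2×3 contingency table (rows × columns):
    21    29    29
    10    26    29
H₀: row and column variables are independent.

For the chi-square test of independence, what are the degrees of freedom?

df = (r−1)(c−1) = (2−1)·(3−1) = 2

degrees of freedom = 2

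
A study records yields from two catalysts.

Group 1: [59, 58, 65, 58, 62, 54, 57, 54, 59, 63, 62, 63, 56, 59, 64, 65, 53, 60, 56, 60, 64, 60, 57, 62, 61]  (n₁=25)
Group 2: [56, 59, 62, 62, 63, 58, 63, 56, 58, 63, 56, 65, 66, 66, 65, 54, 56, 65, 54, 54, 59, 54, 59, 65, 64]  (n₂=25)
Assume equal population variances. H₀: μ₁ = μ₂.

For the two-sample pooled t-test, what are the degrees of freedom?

df = n₁ + n₂ − 2 = 25 + 25 − 2 = 48

degrees of freedom = 48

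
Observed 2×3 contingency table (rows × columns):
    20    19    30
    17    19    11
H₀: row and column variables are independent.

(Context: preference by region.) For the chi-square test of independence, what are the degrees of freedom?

df = (r−1)(c−1) = (2−1)·(3−1) = 2

degrees of freedom = 2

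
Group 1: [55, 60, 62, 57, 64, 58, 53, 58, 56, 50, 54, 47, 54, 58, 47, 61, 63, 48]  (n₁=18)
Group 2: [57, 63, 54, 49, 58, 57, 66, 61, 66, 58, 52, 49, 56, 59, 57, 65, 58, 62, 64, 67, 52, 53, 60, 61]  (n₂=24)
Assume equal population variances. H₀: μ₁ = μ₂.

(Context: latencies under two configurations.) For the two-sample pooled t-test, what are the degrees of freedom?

degrees of freedom = 40

df = n₁ + n₂ − 2 = 18 + 24 − 2 = 40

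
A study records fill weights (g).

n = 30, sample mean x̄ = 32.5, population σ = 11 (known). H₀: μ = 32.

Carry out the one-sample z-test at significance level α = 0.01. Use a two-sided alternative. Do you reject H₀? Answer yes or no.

SE = σ/√n = 11/√30 = 2.0083
z = (x̄−μ₀)/SE = (32.5−32)/2.0083 = 0.2490
p-value (two-sided) = 0.80339
At α=0.01: p ≥ α → fail to reject H₀

reject H₀: no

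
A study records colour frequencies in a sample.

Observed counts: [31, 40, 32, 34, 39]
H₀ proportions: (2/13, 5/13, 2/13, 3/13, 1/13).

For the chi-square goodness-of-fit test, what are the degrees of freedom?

df = k − 1 = 5 − 1 = 4

degrees of freedom = 4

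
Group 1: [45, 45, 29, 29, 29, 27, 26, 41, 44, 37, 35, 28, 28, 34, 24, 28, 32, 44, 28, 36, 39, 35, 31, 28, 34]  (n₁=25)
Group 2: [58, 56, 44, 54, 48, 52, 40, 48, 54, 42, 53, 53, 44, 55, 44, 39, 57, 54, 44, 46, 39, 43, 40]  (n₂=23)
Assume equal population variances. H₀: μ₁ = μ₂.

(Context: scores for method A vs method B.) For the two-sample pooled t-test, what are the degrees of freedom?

degrees of freedom = 46

df = n₁ + n₂ − 2 = 25 + 23 − 2 = 46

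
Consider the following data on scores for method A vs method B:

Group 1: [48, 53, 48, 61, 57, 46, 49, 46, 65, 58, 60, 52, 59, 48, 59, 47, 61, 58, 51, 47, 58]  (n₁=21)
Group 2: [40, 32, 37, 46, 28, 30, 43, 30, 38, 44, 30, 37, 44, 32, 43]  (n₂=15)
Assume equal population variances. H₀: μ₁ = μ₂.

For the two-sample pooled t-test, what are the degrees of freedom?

df = n₁ + n₂ − 2 = 21 + 15 − 2 = 34

degrees of freedom = 34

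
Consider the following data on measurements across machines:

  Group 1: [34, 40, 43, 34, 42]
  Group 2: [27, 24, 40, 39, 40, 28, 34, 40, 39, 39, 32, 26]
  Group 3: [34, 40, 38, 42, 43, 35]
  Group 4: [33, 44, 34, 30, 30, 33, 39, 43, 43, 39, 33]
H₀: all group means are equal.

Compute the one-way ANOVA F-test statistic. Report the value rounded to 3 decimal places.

test statistic = 1.441

Group means [38.60, 34.00, 38.67, 36.45], grand mean 36.294
SSB = Σnᵢ(x̄ᵢ−x̄)² = 123.798; SSW = ΣΣ(x−x̄ᵢ)² = 859.261
MSB = 123.798/3 = 41.2661; MSW = 859.261/30 = 28.6420
F = MSB/MSW = 1.4408
df = (3, 30)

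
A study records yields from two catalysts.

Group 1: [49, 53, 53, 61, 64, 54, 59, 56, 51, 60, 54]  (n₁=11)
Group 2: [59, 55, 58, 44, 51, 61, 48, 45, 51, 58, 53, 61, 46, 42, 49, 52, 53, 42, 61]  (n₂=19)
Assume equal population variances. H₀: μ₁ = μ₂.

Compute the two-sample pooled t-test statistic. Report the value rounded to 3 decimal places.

x̄₁=55.818, s₁=4.622, n₁=11
x̄₂=52.053, s₂=6.459, n₂=19
s_p² = [10·4.622² + 18·6.459²]/28 = 34.4494
SE = √(s_p²·(1/11+1/19)) = 2.2237
t = (55.818−52.053)/2.2237 = 1.6934
df = 28

test statistic = 1.693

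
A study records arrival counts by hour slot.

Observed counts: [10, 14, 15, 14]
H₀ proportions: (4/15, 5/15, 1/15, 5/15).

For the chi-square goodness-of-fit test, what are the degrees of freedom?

df = k − 1 = 4 − 1 = 3

degrees of freedom = 3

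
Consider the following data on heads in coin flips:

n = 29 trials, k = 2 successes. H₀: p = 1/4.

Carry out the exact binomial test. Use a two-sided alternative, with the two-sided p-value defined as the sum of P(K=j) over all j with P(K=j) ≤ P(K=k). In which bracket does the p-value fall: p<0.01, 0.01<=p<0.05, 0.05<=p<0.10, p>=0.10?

Exact binomial: n=29, k=2, p₀=1/4=0.2500
P(X=j) = C(n,j)·p₀^j·(1−p₀)^(n−j); p = Σ P(X=j) over j with P(X=j) ≤ P(X=2)
p-value (two-sided) = 0.02906
→ bracket: 0.01<=p<0.05

p-value bracket: 0.01<=p<0.05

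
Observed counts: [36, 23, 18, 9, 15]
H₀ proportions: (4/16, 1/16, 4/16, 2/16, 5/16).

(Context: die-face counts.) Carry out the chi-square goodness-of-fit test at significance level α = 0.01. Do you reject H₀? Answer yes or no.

n = 101; E_i = n·p_i = [25.25, 6.31, 25.25, 12.62, 31.56]
χ² = (36−25.25)²/25.25 + (23−6.31)²/6.31 + (18−25.25)²/25.25 + (9−12.62)²/12.62 + (15−31.56)²/31.56 = 60.5050
df = 4
p-value (upper-tail) = 0.00000
At α=0.01: p < α → reject H₀

reject H₀: yes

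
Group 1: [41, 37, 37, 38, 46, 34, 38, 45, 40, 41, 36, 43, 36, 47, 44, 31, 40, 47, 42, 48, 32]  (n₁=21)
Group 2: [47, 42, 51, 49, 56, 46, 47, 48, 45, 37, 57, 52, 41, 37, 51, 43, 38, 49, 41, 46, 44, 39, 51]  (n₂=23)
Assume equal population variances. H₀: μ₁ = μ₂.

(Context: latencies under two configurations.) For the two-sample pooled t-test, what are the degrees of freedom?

df = n₁ + n₂ − 2 = 21 + 23 − 2 = 42

degrees of freedom = 42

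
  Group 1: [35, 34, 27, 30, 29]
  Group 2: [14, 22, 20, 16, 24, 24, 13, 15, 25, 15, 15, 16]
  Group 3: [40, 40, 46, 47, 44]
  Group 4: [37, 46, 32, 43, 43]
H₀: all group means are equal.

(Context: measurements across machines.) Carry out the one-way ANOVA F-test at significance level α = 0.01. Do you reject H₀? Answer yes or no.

Group means [31.00, 18.25, 43.40, 40.20], grand mean 29.333
SSB = Σnᵢ(x̄ᵢ−x̄)² = 3067.750; SSW = ΣΣ(x−x̄ᵢ)² = 432.250
MSB = 3067.750/3 = 1022.5833; MSW = 432.250/23 = 18.7935
F = MSB/MSW = 54.4116
df = (3, 23)
p-value (upper-tail) = 0.00000
At α=0.01: p < α → reject H₀

reject H₀: yes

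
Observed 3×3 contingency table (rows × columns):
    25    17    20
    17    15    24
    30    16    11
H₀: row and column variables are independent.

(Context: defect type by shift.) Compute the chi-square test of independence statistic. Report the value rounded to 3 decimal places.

Row totals [62, 56, 57], col totals [72, 48, 55], n=175
χ² = (25−25.51)²/25.51 + (17−17.01)²/17.01 + (20−19.49)²/19.49 + (17−23.04)²/23.04 + (15−15.36)²/15.36 + (24−17.60)²/17.60 + (30−23.45)²/23.45 + (16−15.63)²/15.63 + (11−17.91)²/17.91 = 8.4487
df = 4

test statistic = 8.449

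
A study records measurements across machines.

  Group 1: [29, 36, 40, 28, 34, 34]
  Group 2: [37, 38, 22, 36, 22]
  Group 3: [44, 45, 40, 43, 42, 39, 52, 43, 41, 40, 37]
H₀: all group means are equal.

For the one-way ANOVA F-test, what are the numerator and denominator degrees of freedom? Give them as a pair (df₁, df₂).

k = 3 groups, N = 22 total
df = (k−1, N−k) = (3−1, 22−3) = (2, 19)

degrees of freedom = [2, 19]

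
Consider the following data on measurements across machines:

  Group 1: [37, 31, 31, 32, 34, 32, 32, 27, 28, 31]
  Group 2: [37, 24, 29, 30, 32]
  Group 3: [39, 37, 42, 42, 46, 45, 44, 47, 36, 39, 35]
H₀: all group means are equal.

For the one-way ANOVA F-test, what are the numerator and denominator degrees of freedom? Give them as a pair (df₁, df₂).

k = 3 groups, N = 26 total
df = (k−1, N−k) = (3−1, 26−3) = (2, 23)

degrees of freedom = [2, 23]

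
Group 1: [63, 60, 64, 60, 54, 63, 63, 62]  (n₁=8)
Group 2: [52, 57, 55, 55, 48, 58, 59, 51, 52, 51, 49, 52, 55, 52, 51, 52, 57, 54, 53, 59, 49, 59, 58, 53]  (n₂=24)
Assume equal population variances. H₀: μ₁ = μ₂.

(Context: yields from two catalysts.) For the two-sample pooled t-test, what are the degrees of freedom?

degrees of freedom = 30

df = n₁ + n₂ − 2 = 8 + 24 − 2 = 30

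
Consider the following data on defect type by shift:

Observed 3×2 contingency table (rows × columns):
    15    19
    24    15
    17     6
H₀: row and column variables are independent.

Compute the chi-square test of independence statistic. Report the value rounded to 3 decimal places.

Row totals [34, 39, 23], col totals [56, 40], n=96
χ² = (15−19.83)²/19.83 + (19−14.17)²/14.17 + (24−22.75)²/22.75 + (15−16.25)²/16.25 + (17−13.42)²/13.42 + (6−9.58)²/9.58 = 5.2886
df = 2

test statistic = 5.289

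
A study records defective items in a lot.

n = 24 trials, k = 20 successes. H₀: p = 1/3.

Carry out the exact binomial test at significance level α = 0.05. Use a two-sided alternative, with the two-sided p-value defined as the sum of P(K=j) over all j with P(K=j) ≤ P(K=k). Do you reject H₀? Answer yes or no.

reject H₀: yes

Exact binomial: n=24, k=20, p₀=1/3=0.3333
P(X=j) = C(n,j)·p₀^j·(1−p₀)^(n−j); p = Σ P(X=j) over j with P(X=j) ≤ P(X=20)
p-value (two-sided) = 0.00000
At α=0.05: p < α → reject H₀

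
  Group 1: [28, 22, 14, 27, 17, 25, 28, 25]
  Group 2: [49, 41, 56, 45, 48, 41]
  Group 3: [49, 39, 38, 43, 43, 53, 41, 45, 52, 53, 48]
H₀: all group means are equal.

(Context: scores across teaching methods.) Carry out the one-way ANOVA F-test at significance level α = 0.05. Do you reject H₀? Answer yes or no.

reject H₀: yes

Group means [23.25, 46.67, 45.82], grand mean 38.800
SSB = Σnᵢ(x̄ᵢ−x̄)² = 2847.530; SSW = ΣΣ(x−x̄ᵢ)² = 656.470
MSB = 2847.530/2 = 1423.7652; MSW = 656.470/22 = 29.8395
F = MSB/MSW = 47.7141
df = (2, 22)
p-value (upper-tail) = 0.00000
At α=0.05: p < α → reject H₀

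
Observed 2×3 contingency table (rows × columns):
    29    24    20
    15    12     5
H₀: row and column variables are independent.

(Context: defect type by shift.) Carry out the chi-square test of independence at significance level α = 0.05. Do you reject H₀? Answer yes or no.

reject H₀: no

Row totals [73, 32], col totals [44, 36, 25], n=105
χ² = (29−30.59)²/30.59 + (24−25.03)²/25.03 + (20−17.38)²/17.38 + (15−13.41)²/13.41 + (12−10.97)²/10.97 + (5−7.62)²/7.62 = 1.7050
df = 2
p-value (upper-tail) = 0.42635
At α=0.05: p ≥ α → fail to reject H₀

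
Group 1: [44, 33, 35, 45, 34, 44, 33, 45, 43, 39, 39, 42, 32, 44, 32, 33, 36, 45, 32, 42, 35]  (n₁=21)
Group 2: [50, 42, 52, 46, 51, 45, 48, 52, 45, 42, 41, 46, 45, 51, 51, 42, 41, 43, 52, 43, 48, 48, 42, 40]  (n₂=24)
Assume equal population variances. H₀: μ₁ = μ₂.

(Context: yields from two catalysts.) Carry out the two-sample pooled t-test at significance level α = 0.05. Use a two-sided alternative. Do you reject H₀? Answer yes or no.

reject H₀: yes

x̄₁=38.429, s₁=5.153, n₁=21
x̄₂=46.083, s₂=4.074, n₂=24
s_p² = [20·5.153² + 23·4.074²]/43 = 21.2320
SE = √(s_p²·(1/21+1/24)) = 1.3768
t = (38.429−46.083)/1.3768 = -5.5596
df = 43
p-value (two-sided) = 0.00000
At α=0.05: p < α → reject H₀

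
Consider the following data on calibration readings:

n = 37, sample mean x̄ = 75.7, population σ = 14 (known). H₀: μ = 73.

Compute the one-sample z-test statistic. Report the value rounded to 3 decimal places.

SE = σ/√n = 14/√37 = 2.3016
z = (x̄−μ₀)/SE = (75.7−73)/2.3016 = 1.1731

test statistic = 1.173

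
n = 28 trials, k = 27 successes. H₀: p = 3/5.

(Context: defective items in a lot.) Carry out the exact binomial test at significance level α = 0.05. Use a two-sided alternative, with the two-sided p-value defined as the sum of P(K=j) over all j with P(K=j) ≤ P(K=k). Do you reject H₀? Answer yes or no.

reject H₀: yes

Exact binomial: n=28, k=27, p₀=3/5=0.6000
P(X=j) = C(n,j)·p₀^j·(1−p₀)^(n−j); p = Σ P(X=j) over j with P(X=j) ≤ P(X=27)
p-value (two-sided) = 0.00002
At α=0.05: p < α → reject H₀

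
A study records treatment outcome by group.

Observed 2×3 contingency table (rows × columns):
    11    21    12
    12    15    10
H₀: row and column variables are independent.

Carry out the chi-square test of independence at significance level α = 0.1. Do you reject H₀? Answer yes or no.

reject H₀: no

Row totals [44, 37], col totals [23, 36, 22], n=81
χ² = (11−12.49)²/12.49 + (21−19.56)²/19.56 + (12−11.95)²/11.95 + (12−10.51)²/10.51 + (15−16.44)²/16.44 + (10−10.05)²/10.05 = 0.6250
df = 2
p-value (upper-tail) = 0.73161
At α=0.1: p ≥ α → fail to reject H₀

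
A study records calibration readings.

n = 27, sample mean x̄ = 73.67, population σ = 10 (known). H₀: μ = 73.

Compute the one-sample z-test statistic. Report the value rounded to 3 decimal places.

SE = σ/√n = 10/√27 = 1.9245
z = (x̄−μ₀)/SE = (73.67−73)/1.9245 = 0.3481

test statistic = 0.348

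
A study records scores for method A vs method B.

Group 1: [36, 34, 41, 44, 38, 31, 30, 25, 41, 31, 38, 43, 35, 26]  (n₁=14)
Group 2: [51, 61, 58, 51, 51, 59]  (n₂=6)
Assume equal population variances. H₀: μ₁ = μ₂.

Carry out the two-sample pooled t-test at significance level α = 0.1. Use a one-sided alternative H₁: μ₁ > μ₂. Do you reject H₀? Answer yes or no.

x̄₁=35.214, s₁=6.041, n₁=14
x̄₂=55.167, s₂=4.665, n₂=6
s_p² = [13·6.041² + 5·4.665²]/18 = 32.3995
SE = √(s_p²·(1/14+1/6)) = 2.7774
t = (35.214−55.167)/2.7774 = -7.1837
df = 18
p-value (one-sided, H₁ greater) = 1.00000
At α=0.1: p ≥ α → fail to reject H₀

reject H₀: no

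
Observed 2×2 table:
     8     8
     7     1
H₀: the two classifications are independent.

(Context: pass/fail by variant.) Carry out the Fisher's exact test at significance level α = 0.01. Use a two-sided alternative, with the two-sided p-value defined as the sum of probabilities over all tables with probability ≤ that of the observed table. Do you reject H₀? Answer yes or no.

reject H₀: no

Margins: r₁=16, r₂=8, c₁=15, c₂=9, n=24
p_obs = C(16,8)·C(8,7)/C(24,15); sum pmf over tables with pmf ≤ p_obs
p-value (two-sided) = 0.17818
At α=0.01: p ≥ α → fail to reject H₀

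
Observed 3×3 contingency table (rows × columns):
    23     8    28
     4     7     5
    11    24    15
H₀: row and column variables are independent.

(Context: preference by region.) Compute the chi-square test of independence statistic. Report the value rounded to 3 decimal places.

test statistic = 16.352

Row totals [59, 16, 50], col totals [38, 39, 48], n=125
χ² = (23−17.94)²/17.94 + (8−18.41)²/18.41 + (28−22.66)²/22.66 + (4−4.86)²/4.86 + (7−4.99)²/4.99 + (5−6.14)²/6.14 + (11−15.20)²/15.20 + (24−15.60)²/15.60 + (15−19.20)²/19.20 = 16.3516
df = 4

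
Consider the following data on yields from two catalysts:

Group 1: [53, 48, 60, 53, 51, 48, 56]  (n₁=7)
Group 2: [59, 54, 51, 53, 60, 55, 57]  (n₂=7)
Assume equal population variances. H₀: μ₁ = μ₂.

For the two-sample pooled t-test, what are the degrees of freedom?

df = n₁ + n₂ − 2 = 7 + 7 − 2 = 12

degrees of freedom = 12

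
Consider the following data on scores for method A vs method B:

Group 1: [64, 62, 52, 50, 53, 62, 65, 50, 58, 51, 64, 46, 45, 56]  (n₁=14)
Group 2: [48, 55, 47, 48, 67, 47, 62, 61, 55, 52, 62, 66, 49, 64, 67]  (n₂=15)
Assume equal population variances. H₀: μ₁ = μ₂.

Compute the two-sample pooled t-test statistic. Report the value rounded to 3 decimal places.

x̄₁=55.571, s₁=6.936, n₁=14
x̄₂=56.667, s₂=7.807, n₂=15
s_p² = [13·6.936² + 14·7.807²]/27 = 54.7690
SE = √(s_p²·(1/14+1/15)) = 2.7502
t = (55.571−56.667)/2.7502 = -0.3982
df = 27

test statistic = -0.398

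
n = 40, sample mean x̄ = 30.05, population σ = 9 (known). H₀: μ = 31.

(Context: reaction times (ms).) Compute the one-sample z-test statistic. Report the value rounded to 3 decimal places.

test statistic = -0.668

SE = σ/√n = 9/√40 = 1.4230
z = (x̄−μ₀)/SE = (30.05−31)/1.4230 = -0.6676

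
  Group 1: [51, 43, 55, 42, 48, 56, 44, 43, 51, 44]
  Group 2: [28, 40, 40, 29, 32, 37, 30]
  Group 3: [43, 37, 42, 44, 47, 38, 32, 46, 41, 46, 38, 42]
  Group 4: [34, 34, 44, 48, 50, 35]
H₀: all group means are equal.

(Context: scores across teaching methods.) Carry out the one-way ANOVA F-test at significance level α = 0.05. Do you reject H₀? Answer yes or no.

reject H₀: yes

Group means [47.70, 33.71, 41.33, 40.83], grand mean 41.543
SSB = Σnᵢ(x̄ᵢ−x̄)² = 811.657; SSW = ΣΣ(x−x̄ᵢ)² = 897.029
MSB = 811.657/3 = 270.5524; MSW = 897.029/31 = 28.9364
F = MSB/MSW = 9.3499
df = (3, 31)
p-value (upper-tail) = 0.00015
At α=0.05: p < α → reject H₀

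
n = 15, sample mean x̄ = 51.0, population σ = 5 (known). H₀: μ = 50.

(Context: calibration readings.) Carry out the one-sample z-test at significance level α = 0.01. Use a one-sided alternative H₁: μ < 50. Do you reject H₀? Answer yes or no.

SE = σ/√n = 5/√15 = 1.2910
z = (x̄−μ₀)/SE = (51.0−50)/1.2910 = 0.7746
p-value (one-sided, H₁ less) = 0.78071
At α=0.01: p ≥ α → fail to reject H₀

reject H₀: no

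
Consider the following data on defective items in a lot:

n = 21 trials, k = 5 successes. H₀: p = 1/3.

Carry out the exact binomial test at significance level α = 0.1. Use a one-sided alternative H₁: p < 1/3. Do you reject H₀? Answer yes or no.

Exact binomial: n=21, k=5, p₀=1/3=0.3333
P(X≤5) from Σ C(n,i)·p₀^i·(1−p₀)^(n−i)
p-value (one-sided, H₁ less) = 0.24865
At α=0.1: p ≥ α → fail to reject H₀

reject H₀: no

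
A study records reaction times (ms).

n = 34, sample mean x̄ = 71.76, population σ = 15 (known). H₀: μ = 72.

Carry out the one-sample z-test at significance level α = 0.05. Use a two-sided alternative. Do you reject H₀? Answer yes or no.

SE = σ/√n = 15/√34 = 2.5725
z = (x̄−μ₀)/SE = (71.76−72)/2.5725 = -0.0933
p-value (two-sided) = 0.92567
At α=0.05: p ≥ α → fail to reject H₀

reject H₀: no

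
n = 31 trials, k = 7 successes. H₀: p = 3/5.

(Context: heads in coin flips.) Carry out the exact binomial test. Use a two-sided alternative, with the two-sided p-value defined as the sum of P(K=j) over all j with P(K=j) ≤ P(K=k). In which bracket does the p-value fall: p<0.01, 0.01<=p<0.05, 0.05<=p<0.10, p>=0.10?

p-value bracket: p<0.01

Exact binomial: n=31, k=7, p₀=3/5=0.6000
P(X=j) = C(n,j)·p₀^j·(1−p₀)^(n−j); p = Σ P(X=j) over j with P(X=j) ≤ P(X=7)
p-value (two-sided) = 0.00003
→ bracket: p<0.01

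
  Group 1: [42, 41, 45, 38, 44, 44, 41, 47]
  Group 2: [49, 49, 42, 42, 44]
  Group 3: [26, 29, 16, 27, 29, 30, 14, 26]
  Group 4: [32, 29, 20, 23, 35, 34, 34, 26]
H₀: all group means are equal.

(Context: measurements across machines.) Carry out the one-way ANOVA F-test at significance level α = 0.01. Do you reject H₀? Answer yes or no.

Group means [42.75, 45.20, 24.62, 29.12], grand mean 34.414
SSB = Σnᵢ(x̄ᵢ−x̄)² = 2127.984; SSW = ΣΣ(x−x̄ᵢ)² = 591.050
MSB = 2127.984/3 = 709.3282; MSW = 591.050/25 = 23.6420
F = MSB/MSW = 30.0029
df = (3, 25)
p-value (upper-tail) = 0.00000
At α=0.01: p < α → reject H₀

reject H₀: yes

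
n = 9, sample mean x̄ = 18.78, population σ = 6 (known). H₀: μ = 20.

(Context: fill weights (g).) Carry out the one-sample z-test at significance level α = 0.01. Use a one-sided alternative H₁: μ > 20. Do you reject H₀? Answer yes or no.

SE = σ/√n = 6/√9 = 2.0000
z = (x̄−μ₀)/SE = (18.78−20)/2.0000 = -0.6100
p-value (one-sided, H₁ greater) = 0.72907
At α=0.01: p ≥ α → fail to reject H₀

reject H₀: no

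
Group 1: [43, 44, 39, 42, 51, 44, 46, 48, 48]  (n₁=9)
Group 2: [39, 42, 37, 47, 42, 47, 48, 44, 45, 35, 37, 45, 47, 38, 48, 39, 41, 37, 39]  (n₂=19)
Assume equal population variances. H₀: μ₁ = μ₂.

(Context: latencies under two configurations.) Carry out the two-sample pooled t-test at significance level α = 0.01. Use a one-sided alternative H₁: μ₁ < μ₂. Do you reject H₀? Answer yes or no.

x̄₁=45.000, s₁=3.640, n₁=9
x̄₂=41.947, s₂=4.327, n₂=19
s_p² = [8·3.640² + 18·4.327²]/26 = 17.0364
SE = √(s_p²·(1/9+1/19)) = 1.6702
t = (45.000−41.947)/1.6702 = 1.8277
df = 26
p-value (one-sided, H₁ less) = 0.96045
At α=0.01: p ≥ α → fail to reject H₀

reject H₀: no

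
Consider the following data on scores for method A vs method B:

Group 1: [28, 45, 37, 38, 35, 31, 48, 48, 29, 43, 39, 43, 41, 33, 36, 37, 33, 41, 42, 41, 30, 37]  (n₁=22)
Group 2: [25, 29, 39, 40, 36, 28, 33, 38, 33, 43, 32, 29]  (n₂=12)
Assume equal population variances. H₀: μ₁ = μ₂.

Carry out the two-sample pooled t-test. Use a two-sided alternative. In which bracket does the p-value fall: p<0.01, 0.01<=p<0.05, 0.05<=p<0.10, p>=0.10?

p-value bracket: 0.01<=p<0.05

x̄₁=37.955, s₁=5.786, n₁=22
x̄₂=33.750, s₂=5.512, n₂=12
s_p² = [21·5.786² + 11·5.512²]/32 = 32.4126
SE = √(s_p²·(1/22+1/12)) = 2.0431
t = (37.955−33.750)/2.0431 = 2.0579
df = 32
p-value (two-sided) = 0.04782
→ bracket: 0.01<=p<0.05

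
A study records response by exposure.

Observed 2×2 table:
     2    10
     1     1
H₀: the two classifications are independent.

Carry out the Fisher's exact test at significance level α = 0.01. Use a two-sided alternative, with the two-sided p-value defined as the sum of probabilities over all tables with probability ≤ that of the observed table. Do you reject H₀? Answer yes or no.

Margins: r₁=12, r₂=2, c₁=3, c₂=11, n=14
p_obs = C(12,2)·C(2,1)/C(14,3); sum pmf over tables with pmf ≤ p_obs
p-value (two-sided) = 0.39560
At α=0.01: p ≥ α → fail to reject H₀

reject H₀: no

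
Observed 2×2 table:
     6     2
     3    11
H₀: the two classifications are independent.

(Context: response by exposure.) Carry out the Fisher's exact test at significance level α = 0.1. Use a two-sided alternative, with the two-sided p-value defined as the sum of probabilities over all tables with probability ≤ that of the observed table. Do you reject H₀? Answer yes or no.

reject H₀: yes

Margins: r₁=8, r₂=14, c₁=9, c₂=13, n=22
p_obs = C(8,6)·C(14,3)/C(22,9); sum pmf over tables with pmf ≤ p_obs
p-value (two-sided) = 0.02601
At α=0.1: p < α → reject H₀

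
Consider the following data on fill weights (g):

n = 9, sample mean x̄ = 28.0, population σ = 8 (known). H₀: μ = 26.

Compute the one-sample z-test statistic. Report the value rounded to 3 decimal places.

test statistic = 0.750

SE = σ/√n = 8/√9 = 2.6667
z = (x̄−μ₀)/SE = (28.0−26)/2.6667 = 0.7500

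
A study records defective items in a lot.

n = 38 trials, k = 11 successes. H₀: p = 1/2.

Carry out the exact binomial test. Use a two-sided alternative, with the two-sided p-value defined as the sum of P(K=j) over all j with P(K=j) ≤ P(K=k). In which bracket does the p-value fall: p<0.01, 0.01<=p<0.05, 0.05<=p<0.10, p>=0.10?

p-value bracket: 0.01<=p<0.05

Exact binomial: n=38, k=11, p₀=1/2=0.5000
P(X=j) = C(n,j)·p₀^j·(1−p₀)^(n−j); p = Σ P(X=j) over j with P(X=j) ≤ P(X=11)
p-value (two-sided) = 0.01385
→ bracket: 0.01<=p<0.05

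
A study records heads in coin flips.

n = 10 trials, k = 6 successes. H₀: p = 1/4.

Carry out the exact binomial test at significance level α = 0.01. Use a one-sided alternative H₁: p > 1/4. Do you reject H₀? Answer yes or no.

Exact binomial: n=10, k=6, p₀=1/4=0.2500
P(X≥6) from Σ C(n,i)·p₀^i·(1−p₀)^(n−i)
p-value (one-sided, H₁ greater) = 0.01973
At α=0.01: p ≥ α → fail to reject H₀

reject H₀: no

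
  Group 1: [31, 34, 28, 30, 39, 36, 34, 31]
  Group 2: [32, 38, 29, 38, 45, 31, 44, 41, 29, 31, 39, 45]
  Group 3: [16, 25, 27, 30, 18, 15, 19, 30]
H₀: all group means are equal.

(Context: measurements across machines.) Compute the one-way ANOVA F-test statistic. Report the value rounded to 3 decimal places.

test statistic = 16.040

Group means [32.88, 36.83, 22.50], grand mean 31.607
SSB = Σnᵢ(x̄ᵢ−x̄)² = 1004.137; SSW = ΣΣ(x−x̄ᵢ)² = 782.542
MSB = 1004.137/2 = 502.0685; MSW = 782.542/25 = 31.3017
F = MSB/MSW = 16.0397
df = (2, 25)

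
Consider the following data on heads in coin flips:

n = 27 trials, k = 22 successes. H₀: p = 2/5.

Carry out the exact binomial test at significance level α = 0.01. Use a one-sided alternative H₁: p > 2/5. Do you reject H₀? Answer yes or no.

reject H₀: yes

Exact binomial: n=27, k=22, p₀=2/5=0.4000
P(X≥22) from Σ C(n,i)·p₀^i·(1−p₀)^(n−i)
p-value (one-sided, H₁ greater) = 0.00001
At α=0.01: p < α → reject H₀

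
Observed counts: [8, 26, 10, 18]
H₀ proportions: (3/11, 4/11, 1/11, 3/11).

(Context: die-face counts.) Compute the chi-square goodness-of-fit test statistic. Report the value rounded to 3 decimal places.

test statistic = 8.672

n = 62; E_i = n·p_i = [16.91, 22.55, 5.64, 16.91]
χ² = (8−16.91)²/16.91 + (26−22.55)²/22.55 + (10−5.64)²/5.64 + (18−16.91)²/16.91 = 8.6720
df = 3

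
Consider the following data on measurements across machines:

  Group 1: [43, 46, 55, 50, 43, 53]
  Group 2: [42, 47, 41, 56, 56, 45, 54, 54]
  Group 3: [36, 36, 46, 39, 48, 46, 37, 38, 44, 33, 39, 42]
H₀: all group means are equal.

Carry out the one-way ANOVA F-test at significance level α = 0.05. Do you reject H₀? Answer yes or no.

reject H₀: yes

Group means [48.33, 49.38, 40.33], grand mean 44.962
SSB = Σnᵢ(x̄ᵢ−x̄)² = 481.087; SSW = ΣΣ(x−x̄ᵢ)² = 661.875
MSB = 481.087/2 = 240.5433; MSW = 661.875/23 = 28.7772
F = MSB/MSW = 8.3588
df = (2, 23)
p-value (upper-tail) = 0.00187
At α=0.05: p < α → reject H₀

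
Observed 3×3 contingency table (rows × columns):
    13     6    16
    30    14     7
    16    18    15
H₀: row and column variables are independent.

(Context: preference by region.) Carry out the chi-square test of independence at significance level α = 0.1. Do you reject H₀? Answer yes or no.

reject H₀: yes

Row totals [35, 51, 49], col totals [59, 38, 38], n=135
χ² = (13−15.30)²/15.30 + (6−9.85)²/9.85 + (16−9.85)²/9.85 + (30−22.29)²/22.29 + (14−14.36)²/14.36 + (7−14.36)²/14.36 + (16−21.41)²/21.41 + (18−13.79)²/13.79 + (15−13.79)²/13.79 = 14.8913
df = 4
p-value (upper-tail) = 0.00493
At α=0.1: p < α → reject H₀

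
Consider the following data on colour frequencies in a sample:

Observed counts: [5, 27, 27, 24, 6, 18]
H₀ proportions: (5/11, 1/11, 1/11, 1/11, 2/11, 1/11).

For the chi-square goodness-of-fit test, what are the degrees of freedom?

degrees of freedom = 5

df = k − 1 = 6 − 1 = 5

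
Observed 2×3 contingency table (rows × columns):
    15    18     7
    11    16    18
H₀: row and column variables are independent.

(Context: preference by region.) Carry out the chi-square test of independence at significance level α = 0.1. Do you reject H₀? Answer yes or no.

Row totals [40, 45], col totals [26, 34, 25], n=85
χ² = (15−12.24)²/12.24 + (18−16.00)²/16.00 + (7−11.76)²/11.76 + (11−13.76)²/13.76 + (16−18.00)²/18.00 + (18−13.24)²/13.24 = 5.2972
df = 2
p-value (upper-tail) = 0.07075
At α=0.1: p < α → reject H₀

reject H₀: yes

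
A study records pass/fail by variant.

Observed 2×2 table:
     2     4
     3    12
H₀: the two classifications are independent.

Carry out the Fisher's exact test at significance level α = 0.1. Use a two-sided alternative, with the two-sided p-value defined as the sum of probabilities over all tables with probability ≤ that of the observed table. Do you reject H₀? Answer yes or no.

reject H₀: no

Margins: r₁=6, r₂=15, c₁=5, c₂=16, n=21
p_obs = C(6,2)·C(15,3)/C(21,5); sum pmf over tables with pmf ≤ p_obs
p-value (two-sided) = 0.59752
At α=0.1: p ≥ α → fail to reject H₀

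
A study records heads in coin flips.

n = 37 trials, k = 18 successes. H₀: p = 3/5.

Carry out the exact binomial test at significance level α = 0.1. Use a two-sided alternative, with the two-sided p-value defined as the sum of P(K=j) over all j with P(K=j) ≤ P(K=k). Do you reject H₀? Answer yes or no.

reject H₀: no

Exact binomial: n=37, k=18, p₀=3/5=0.6000
P(X=j) = C(n,j)·p₀^j·(1−p₀)^(n−j); p = Σ P(X=j) over j with P(X=j) ≤ P(X=18)
p-value (two-sided) = 0.18016
At α=0.1: p ≥ α → fail to reject H₀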